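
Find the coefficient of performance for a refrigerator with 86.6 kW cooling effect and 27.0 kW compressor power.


COP = Q_evap / W
COP = 86.6 / 27.0
COP = 3.207

3.207


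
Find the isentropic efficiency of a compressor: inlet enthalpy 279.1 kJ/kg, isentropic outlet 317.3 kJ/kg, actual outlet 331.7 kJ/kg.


dh_ideal = 317.3 - 279.1 = 38.2 kJ/kg
dh_actual = 331.7 - 279.1 = 52.6 kJ/kg
eta_s = dh_ideal / dh_actual = 38.2 / 52.6
eta_s = 0.7262

0.7262


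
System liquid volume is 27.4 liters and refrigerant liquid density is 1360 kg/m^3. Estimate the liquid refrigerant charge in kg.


Charge = V * rho / 1000
Charge = 27.4 * 1360 / 1000
Charge = 37.26 kg

37.26


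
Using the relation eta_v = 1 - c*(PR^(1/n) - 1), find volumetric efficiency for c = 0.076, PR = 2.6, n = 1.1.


PR^(1/n) = 2.6^(1/1.1) = 2.38368299
eta_v = 1 - 0.076 * (2.38368299 - 1)
eta_v = 0.8948

0.8948


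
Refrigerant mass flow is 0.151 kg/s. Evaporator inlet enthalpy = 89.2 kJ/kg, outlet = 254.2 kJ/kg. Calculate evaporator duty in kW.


dh = 254.2 - 89.2 = 165.0 kJ/kg
Q_evap = m_dot * dh = 0.151 * 165.0
Q_evap = 24.92 kW

24.92


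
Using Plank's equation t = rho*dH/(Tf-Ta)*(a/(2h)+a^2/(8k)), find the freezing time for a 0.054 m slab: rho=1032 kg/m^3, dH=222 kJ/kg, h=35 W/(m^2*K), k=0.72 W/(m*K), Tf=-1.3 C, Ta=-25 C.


dT = -1.3 - (-25) = 23.7 K
term1 = a/(2h) = 0.054/(2*35) = 0.0007714285714
term2 = a^2/(8k) = 0.054^2/(8*0.72) = 0.00050625
t = rho*dH*1000/dT * (term1 + term2)
t = 1032*222*1000/23.7 * (0.0007714285714 + 0.00050625)
t = 12351 s

12351


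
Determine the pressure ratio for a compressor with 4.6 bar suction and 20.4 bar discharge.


PR = P_high / P_low
PR = 20.4 / 4.6
PR = 4.435

4.435


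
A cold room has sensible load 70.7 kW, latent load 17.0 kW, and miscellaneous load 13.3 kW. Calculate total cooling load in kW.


Q_total = Q_s + Q_l + Q_misc
Q_total = 70.7 + 17.0 + 13.3
Q_total = 101.0 kW

101.0


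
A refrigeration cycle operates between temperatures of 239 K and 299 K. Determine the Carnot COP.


dT = 299 - 239 = 60 K
COP_carnot = T_cold / dT = 239 / 60
COP_carnot = 3.983

3.983


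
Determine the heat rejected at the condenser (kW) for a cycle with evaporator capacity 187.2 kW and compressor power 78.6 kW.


Q_cond = Q_evap + W
Q_cond = 187.2 + 78.6
Q_cond = 265.8 kW

265.8


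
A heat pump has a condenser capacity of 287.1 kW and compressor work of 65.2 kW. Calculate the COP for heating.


COP_hp = Q_cond / W
COP_hp = 287.1 / 65.2
COP_hp = 4.403

4.403


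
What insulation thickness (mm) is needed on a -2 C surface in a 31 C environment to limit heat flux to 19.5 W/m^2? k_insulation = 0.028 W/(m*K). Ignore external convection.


dT = 31 - (-2) = 33 K
thickness = k * dT / q_max * 1000
thickness = 0.028 * 33 / 19.5 * 1000
thickness = 47.4 mm

47.4


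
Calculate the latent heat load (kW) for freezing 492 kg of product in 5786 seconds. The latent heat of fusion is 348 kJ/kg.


Q_lat = m * h_fg / t
Q_lat = 492 * 348 / 5786
Q_lat = 29.59 kW

29.59


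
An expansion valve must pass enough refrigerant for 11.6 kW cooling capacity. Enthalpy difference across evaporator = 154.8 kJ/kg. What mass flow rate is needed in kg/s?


m_dot = Q / dh
m_dot = 11.6 / 154.8
m_dot = 0.0749 kg/s

0.0749


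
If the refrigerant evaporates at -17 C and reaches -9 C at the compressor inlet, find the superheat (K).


Superheat = T_suction - T_evap
Superheat = -9 - (-17)
Superheat = 8 K

8


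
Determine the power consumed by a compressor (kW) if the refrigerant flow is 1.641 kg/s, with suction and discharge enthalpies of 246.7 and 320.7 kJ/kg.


dh = 320.7 - 246.7 = 74.0 kJ/kg
W = m_dot * dh = 1.641 * 74.0 = 121.43 kW

121.43


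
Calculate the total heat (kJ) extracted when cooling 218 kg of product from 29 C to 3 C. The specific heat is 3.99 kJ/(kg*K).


dT = 29 - (3) = 26 K
Q = m * cp * dT = 218 * 3.99 * 26
Q = 22615 kJ

22615


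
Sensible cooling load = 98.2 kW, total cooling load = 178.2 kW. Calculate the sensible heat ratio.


SHR = Q_sensible / Q_total
SHR = 98.2 / 178.2
SHR = 0.551

0.551


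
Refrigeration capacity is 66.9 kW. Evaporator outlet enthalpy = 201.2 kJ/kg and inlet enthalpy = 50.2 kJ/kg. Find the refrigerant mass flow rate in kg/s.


dh = 201.2 - 50.2 = 151.0 kJ/kg
m_dot = Q / dh = 66.9 / 151.0 = 0.443 kg/s

0.443


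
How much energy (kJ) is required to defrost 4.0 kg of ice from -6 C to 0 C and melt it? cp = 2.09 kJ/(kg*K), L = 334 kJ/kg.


Sensible heat = cp * dT = 2.09 * 6 = 12.54 kJ/kg
Total per kg = 12.54 + 334 = 346.54 kJ/kg
Q = m * total = 4.0 * 346.54
Q = 1386.2 kJ

1386.2


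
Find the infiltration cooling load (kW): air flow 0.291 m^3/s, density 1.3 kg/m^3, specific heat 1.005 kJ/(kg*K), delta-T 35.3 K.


Q = V_dot * rho * cp * dT
Q = 0.291 * 1.3 * 1.005 * 35.3
Q = 13.421 kW

13.421


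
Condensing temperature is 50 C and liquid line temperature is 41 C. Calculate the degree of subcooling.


Subcooling = T_cond - T_liquid
Subcooling = 50 - 41
Subcooling = 9 K

9


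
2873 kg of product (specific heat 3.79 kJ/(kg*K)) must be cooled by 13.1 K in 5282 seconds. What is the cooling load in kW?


Q = m * cp * dT / t
Q = 2873 * 3.79 * 13.1 / 5282
Q = 27.005 kW

27.005


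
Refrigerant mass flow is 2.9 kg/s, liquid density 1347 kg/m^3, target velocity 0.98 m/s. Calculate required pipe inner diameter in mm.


A = m_dot / (rho * v) = 2.9 / (1347 * 0.98) = 0.002196869839 m^2
d = sqrt(4*A/pi) * 1000
d = 52.9 mm

52.9


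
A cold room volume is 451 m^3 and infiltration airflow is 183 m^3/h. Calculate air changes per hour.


ACH = flow / volume
ACH = 183 / 451
ACH = 0.406

0.406


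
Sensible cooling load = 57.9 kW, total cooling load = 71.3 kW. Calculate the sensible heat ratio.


SHR = Q_sensible / Q_total
SHR = 57.9 / 71.3
SHR = 0.812

0.812


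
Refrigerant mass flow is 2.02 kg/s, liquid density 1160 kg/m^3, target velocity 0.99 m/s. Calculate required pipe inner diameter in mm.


A = m_dot / (rho * v) = 2.02 / (1160 * 0.99) = 0.001758969 m^2
d = sqrt(4*A/pi) * 1000
d = 47.3 mm

47.3


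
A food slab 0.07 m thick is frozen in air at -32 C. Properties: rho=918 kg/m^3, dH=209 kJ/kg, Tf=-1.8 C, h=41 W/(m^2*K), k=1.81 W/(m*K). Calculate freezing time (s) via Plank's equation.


dT = -1.8 - (-32) = 30.2 K
term1 = a/(2h) = 0.07/(2*41) = 0.0008536585366
term2 = a^2/(8k) = 0.07^2/(8*1.81) = 0.0003383977901
t = rho*dH*1000/dT * (term1 + term2)
t = 918*209*1000/30.2 * (0.0008536585366 + 0.0003383977901)
t = 7573 s

7573


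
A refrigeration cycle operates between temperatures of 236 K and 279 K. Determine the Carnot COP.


dT = 279 - 236 = 43 K
COP_carnot = T_cold / dT = 236 / 43
COP_carnot = 5.488

5.488


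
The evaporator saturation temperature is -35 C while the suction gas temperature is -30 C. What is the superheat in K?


Superheat = T_suction - T_evap
Superheat = -30 - (-35)
Superheat = 5 K

5


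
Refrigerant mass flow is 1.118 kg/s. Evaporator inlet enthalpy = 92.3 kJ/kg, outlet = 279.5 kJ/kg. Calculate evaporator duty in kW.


dh = 279.5 - 92.3 = 187.2 kJ/kg
Q_evap = m_dot * dh = 1.118 * 187.2
Q_evap = 209.29 kW

209.29


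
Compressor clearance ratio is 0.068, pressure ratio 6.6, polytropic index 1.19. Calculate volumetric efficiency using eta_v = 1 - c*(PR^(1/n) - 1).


PR^(1/n) = 6.6^(1/1.19) = 4.88306362
eta_v = 1 - 0.068 * (4.88306362 - 1)
eta_v = 0.736

0.736


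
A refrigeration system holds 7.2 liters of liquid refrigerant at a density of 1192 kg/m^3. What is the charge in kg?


Charge = V * rho / 1000
Charge = 7.2 * 1192 / 1000
Charge = 8.58 kg

8.58


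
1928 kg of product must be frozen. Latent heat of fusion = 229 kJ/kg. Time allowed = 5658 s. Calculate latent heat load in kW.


Q_lat = m * h_fg / t
Q_lat = 1928 * 229 / 5658
Q_lat = 78.03 kW

78.03


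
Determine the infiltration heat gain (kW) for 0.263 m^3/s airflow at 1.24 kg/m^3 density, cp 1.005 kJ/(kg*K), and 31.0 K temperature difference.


Q = V_dot * rho * cp * dT
Q = 0.263 * 1.24 * 1.005 * 31.0
Q = 10.16 kW

10.16


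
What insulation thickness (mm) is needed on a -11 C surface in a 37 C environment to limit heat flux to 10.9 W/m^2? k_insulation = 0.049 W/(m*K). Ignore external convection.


dT = 37 - (-11) = 48 K
thickness = k * dT / q_max * 1000
thickness = 0.049 * 48 / 10.9 * 1000
thickness = 215.8 mm

215.8


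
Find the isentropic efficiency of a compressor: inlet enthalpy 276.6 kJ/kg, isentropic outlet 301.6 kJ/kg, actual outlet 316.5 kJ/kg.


dh_ideal = 301.6 - 276.6 = 25.0 kJ/kg
dh_actual = 316.5 - 276.6 = 39.9 kJ/kg
eta_s = dh_ideal / dh_actual = 25.0 / 39.9
eta_s = 0.6266

0.6266


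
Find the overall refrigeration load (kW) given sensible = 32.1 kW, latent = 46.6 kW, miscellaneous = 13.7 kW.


Q_total = Q_s + Q_l + Q_misc
Q_total = 32.1 + 46.6 + 13.7
Q_total = 92.4 kW

92.4


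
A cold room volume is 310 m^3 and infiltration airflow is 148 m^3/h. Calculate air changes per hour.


ACH = flow / volume
ACH = 148 / 310
ACH = 0.477

0.477


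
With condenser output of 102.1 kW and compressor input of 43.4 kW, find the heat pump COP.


COP_hp = Q_cond / W
COP_hp = 102.1 / 43.4
COP_hp = 2.353

2.353


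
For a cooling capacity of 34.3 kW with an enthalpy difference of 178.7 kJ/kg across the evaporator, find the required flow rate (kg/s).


m_dot = Q / dh
m_dot = 34.3 / 178.7
m_dot = 0.1919 kg/s

0.1919


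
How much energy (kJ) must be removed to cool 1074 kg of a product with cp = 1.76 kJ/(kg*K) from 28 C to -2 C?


dT = 28 - (-2) = 30 K
Q = m * cp * dT = 1074 * 1.76 * 30
Q = 56707 kJ

56707


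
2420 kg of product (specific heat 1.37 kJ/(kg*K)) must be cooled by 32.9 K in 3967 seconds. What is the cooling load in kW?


Q = m * cp * dT / t
Q = 2420 * 1.37 * 32.9 / 3967
Q = 27.496 kW

27.496


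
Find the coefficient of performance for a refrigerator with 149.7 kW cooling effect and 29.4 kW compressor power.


COP = Q_evap / W
COP = 149.7 / 29.4
COP = 5.092

5.092


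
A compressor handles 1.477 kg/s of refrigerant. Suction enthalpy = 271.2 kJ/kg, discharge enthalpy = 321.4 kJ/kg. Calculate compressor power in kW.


dh = 321.4 - 271.2 = 50.2 kJ/kg
W = m_dot * dh = 1.477 * 50.2 = 74.15 kW

74.15


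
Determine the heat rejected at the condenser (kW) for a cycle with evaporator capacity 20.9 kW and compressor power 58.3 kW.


Q_cond = Q_evap + W
Q_cond = 20.9 + 58.3
Q_cond = 79.2 kW

79.2


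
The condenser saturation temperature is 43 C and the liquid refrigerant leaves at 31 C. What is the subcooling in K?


Subcooling = T_cond - T_liquid
Subcooling = 43 - 31
Subcooling = 12 K

12


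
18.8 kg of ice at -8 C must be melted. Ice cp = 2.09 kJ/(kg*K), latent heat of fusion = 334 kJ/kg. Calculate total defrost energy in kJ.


Sensible heat = cp * dT = 2.09 * 8 = 16.72 kJ/kg
Total per kg = 16.72 + 334 = 350.72 kJ/kg
Q = m * total = 18.8 * 350.72
Q = 6593.5 kJ

6593.5


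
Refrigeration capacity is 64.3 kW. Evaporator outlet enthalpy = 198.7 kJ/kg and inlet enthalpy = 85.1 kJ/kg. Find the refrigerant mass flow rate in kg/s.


dh = 198.7 - 85.1 = 113.6 kJ/kg
m_dot = Q / dh = 64.3 / 113.6 = 0.566 kg/s

0.566


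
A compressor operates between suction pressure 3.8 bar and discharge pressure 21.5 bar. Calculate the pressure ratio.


PR = P_high / P_low
PR = 21.5 / 3.8
PR = 5.658

5.658


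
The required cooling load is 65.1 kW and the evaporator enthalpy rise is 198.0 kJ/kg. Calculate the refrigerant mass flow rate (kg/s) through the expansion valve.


m_dot = Q / dh
m_dot = 65.1 / 198.0
m_dot = 0.3288 kg/s

0.3288


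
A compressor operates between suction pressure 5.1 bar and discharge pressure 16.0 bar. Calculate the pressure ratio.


PR = P_high / P_low
PR = 16.0 / 5.1
PR = 3.137

3.137


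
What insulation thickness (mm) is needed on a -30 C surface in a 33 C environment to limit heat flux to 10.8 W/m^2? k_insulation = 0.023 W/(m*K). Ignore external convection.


dT = 33 - (-30) = 63 K
thickness = k * dT / q_max * 1000
thickness = 0.023 * 63 / 10.8 * 1000
thickness = 134.2 mm

134.2


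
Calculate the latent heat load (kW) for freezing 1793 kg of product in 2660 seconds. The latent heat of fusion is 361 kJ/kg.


Q_lat = m * h_fg / t
Q_lat = 1793 * 361 / 2660
Q_lat = 243.34 kW

243.34


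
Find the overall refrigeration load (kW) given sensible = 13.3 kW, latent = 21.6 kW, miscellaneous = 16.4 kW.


Q_total = Q_s + Q_l + Q_misc
Q_total = 13.3 + 21.6 + 16.4
Q_total = 51.3 kW

51.3


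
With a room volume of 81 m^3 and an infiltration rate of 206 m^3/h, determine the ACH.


ACH = flow / volume
ACH = 206 / 81
ACH = 2.543

2.543


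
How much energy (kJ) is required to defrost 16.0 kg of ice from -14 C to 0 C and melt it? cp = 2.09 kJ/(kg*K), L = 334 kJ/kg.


Sensible heat = cp * dT = 2.09 * 14 = 29.26 kJ/kg
Total per kg = 29.26 + 334 = 363.26 kJ/kg
Q = m * total = 16.0 * 363.26
Q = 5812.2 kJ

5812.2


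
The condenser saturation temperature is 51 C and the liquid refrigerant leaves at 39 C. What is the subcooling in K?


Subcooling = T_cond - T_liquid
Subcooling = 51 - 39
Subcooling = 12 K

12


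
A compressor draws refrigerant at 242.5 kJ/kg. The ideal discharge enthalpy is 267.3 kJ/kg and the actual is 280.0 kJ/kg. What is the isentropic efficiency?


dh_ideal = 267.3 - 242.5 = 24.8 kJ/kg
dh_actual = 280.0 - 242.5 = 37.5 kJ/kg
eta_s = dh_ideal / dh_actual = 24.8 / 37.5
eta_s = 0.6613

0.6613


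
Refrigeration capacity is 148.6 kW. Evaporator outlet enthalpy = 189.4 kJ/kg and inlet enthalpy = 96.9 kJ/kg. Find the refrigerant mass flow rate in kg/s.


dh = 189.4 - 96.9 = 92.5 kJ/kg
m_dot = Q / dh = 148.6 / 92.5 = 1.6065 kg/s

1.6065


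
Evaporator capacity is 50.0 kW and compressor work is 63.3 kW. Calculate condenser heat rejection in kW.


Q_cond = Q_evap + W
Q_cond = 50.0 + 63.3
Q_cond = 113.3 kW

113.3


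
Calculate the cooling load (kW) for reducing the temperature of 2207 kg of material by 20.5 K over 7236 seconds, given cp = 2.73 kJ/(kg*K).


Q = m * cp * dT / t
Q = 2207 * 2.73 * 20.5 / 7236
Q = 17.069 kW

17.069


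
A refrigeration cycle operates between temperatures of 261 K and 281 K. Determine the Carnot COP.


dT = 281 - 261 = 20 K
COP_carnot = T_cold / dT = 261 / 20
COP_carnot = 13.05

13.05


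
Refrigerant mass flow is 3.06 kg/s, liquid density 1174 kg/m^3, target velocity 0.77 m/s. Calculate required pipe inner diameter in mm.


A = m_dot / (rho * v) = 3.06 / (1174 * 0.77) = 0.003385030642 m^2
d = sqrt(4*A/pi) * 1000
d = 65.7 mm

65.7


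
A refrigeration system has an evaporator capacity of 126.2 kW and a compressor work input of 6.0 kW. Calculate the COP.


COP = Q_evap / W
COP = 126.2 / 6.0
COP = 21.033

21.033


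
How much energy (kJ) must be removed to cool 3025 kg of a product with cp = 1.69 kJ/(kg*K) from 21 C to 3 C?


dT = 21 - (3) = 18 K
Q = m * cp * dT = 3025 * 1.69 * 18
Q = 92021 kJ

92021


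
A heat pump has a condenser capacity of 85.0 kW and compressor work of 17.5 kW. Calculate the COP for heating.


COP_hp = Q_cond / W
COP_hp = 85.0 / 17.5
COP_hp = 4.857

4.857


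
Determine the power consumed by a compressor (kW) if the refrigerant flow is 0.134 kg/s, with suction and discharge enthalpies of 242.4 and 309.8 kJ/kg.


dh = 309.8 - 242.4 = 67.4 kJ/kg
W = m_dot * dh = 0.134 * 67.4 = 9.03 kW

9.03


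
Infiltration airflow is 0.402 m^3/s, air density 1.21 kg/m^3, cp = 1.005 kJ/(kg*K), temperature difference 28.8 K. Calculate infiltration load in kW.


Q = V_dot * rho * cp * dT
Q = 0.402 * 1.21 * 1.005 * 28.8
Q = 14.079 kW

14.079


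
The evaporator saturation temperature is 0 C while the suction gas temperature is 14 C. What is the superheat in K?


Superheat = T_suction - T_evap
Superheat = 14 - (0)
Superheat = 14 K

14


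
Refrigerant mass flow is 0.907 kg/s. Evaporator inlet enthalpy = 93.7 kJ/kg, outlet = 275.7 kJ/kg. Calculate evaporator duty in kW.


dh = 275.7 - 93.7 = 182.0 kJ/kg
Q_evap = m_dot * dh = 0.907 * 182.0
Q_evap = 165.07 kW

165.07


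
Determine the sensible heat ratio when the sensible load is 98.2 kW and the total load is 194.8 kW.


SHR = Q_sensible / Q_total
SHR = 98.2 / 194.8
SHR = 0.504

0.504


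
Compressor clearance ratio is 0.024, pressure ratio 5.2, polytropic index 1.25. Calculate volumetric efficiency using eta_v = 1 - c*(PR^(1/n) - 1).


PR^(1/n) = 5.2^(1/1.25) = 3.73940647
eta_v = 1 - 0.024 * (3.73940647 - 1)
eta_v = 0.9343

0.9343


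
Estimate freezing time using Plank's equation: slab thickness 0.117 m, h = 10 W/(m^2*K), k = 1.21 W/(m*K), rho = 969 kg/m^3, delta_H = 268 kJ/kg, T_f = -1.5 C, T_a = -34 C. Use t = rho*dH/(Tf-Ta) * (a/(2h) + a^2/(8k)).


dT = -1.5 - (-34) = 32.5 K
term1 = a/(2h) = 0.117/(2*10) = 0.00585
term2 = a^2/(8k) = 0.117^2/(8*1.21) = 0.001414152893
t = rho*dH*1000/dT * (term1 + term2)
t = 969*268*1000/32.5 * (0.00585 + 0.001414152893)
t = 58044 s

58044


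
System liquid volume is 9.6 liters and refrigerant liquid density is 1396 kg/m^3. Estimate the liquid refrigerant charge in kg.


Charge = V * rho / 1000
Charge = 9.6 * 1396 / 1000
Charge = 13.4 kg

13.4


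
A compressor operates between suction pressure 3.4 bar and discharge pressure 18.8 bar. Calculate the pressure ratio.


PR = P_high / P_low
PR = 18.8 / 3.4
PR = 5.529

5.529


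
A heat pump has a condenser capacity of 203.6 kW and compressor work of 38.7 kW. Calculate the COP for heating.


COP_hp = Q_cond / W
COP_hp = 203.6 / 38.7
COP_hp = 5.261

5.261


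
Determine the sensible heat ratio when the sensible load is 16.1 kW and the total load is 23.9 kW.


SHR = Q_sensible / Q_total
SHR = 16.1 / 23.9
SHR = 0.674

0.674


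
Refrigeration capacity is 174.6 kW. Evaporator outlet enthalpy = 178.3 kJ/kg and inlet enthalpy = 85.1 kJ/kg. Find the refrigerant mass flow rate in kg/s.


dh = 178.3 - 85.1 = 93.2 kJ/kg
m_dot = Q / dh = 174.6 / 93.2 = 1.8734 kg/s

1.8734


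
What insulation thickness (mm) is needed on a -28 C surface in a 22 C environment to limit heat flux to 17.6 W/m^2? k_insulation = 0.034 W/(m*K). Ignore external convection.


dT = 22 - (-28) = 50 K
thickness = k * dT / q_max * 1000
thickness = 0.034 * 50 / 17.6 * 1000
thickness = 96.6 mm

96.6


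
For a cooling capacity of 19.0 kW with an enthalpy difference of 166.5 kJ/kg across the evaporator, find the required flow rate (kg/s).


m_dot = Q / dh
m_dot = 19.0 / 166.5
m_dot = 0.1141 kg/s

0.1141


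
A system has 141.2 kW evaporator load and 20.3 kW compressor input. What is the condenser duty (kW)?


Q_cond = Q_evap + W
Q_cond = 141.2 + 20.3
Q_cond = 161.5 kW

161.5


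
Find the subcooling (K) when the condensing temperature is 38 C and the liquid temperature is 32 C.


Subcooling = T_cond - T_liquid
Subcooling = 38 - 32
Subcooling = 6 K

6


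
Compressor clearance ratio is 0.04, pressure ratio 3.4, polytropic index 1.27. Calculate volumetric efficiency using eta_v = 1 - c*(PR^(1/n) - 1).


PR^(1/n) = 3.4^(1/1.27) = 2.62112261
eta_v = 1 - 0.04 * (2.62112261 - 1)
eta_v = 0.9352

0.9352


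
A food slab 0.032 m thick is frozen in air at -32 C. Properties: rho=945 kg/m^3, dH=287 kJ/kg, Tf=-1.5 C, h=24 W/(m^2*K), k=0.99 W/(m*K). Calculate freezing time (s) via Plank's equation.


dT = -1.5 - (-32) = 30.5 K
term1 = a/(2h) = 0.032/(2*24) = 0.0006666666667
term2 = a^2/(8k) = 0.032^2/(8*0.99) = 0.0001292929293
t = rho*dH*1000/dT * (term1 + term2)
t = 945*287*1000/30.5 * (0.0006666666667 + 0.0001292929293)
t = 7078 s

7078


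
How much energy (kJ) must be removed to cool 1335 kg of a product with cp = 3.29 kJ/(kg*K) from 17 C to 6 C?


dT = 17 - (6) = 11 K
Q = m * cp * dT = 1335 * 3.29 * 11
Q = 48314 kJ

48314


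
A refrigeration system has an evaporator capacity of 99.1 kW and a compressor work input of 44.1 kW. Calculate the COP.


COP = Q_evap / W
COP = 99.1 / 44.1
COP = 2.247

2.247


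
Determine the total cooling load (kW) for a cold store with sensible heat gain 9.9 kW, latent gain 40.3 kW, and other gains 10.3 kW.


Q_total = Q_s + Q_l + Q_misc
Q_total = 9.9 + 40.3 + 10.3
Q_total = 60.5 kW

60.5


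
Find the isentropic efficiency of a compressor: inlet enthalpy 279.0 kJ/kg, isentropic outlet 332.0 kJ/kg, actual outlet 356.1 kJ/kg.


dh_ideal = 332.0 - 279.0 = 53.0 kJ/kg
dh_actual = 356.1 - 279.0 = 77.1 kJ/kg
eta_s = dh_ideal / dh_actual = 53.0 / 77.1
eta_s = 0.6874

0.6874


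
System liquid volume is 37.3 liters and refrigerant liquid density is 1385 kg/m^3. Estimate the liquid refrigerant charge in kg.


Charge = V * rho / 1000
Charge = 37.3 * 1385 / 1000
Charge = 51.66 kg

51.66


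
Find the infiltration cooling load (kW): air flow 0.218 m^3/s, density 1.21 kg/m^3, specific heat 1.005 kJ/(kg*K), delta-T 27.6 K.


Q = V_dot * rho * cp * dT
Q = 0.218 * 1.21 * 1.005 * 27.6
Q = 7.317 kW

7.317


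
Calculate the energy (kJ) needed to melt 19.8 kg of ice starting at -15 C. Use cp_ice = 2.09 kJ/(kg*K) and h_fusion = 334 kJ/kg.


Sensible heat = cp * dT = 2.09 * 15 = 31.35 kJ/kg
Total per kg = 31.35 + 334 = 365.35 kJ/kg
Q = m * total = 19.8 * 365.35
Q = 7233.9 kJ

7233.9


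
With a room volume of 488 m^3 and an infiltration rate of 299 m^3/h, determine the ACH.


ACH = flow / volume
ACH = 299 / 488
ACH = 0.613

0.613


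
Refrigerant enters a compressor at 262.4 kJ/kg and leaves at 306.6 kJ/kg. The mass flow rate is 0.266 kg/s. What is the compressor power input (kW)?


dh = 306.6 - 262.4 = 44.2 kJ/kg
W = m_dot * dh = 0.266 * 44.2 = 11.76 kW

11.76


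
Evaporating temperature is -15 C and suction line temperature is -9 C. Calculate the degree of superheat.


Superheat = T_suction - T_evap
Superheat = -9 - (-15)
Superheat = 6 K

6


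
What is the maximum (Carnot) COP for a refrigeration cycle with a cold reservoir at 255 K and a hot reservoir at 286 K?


dT = 286 - 255 = 31 K
COP_carnot = T_cold / dT = 255 / 31
COP_carnot = 8.226

8.226


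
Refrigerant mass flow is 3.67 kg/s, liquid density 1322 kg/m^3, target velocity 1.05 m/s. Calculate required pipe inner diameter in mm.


A = m_dot / (rho * v) = 3.67 / (1322 * 1.05) = 0.002643901736 m^2
d = sqrt(4*A/pi) * 1000
d = 58.0 mm

58.0


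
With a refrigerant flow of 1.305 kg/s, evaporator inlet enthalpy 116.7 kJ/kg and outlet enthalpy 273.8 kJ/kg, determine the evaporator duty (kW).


dh = 273.8 - 116.7 = 157.1 kJ/kg
Q_evap = m_dot * dh = 1.305 * 157.1
Q_evap = 205.02 kW

205.02


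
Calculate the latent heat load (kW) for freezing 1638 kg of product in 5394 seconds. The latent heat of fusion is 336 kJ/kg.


Q_lat = m * h_fg / t
Q_lat = 1638 * 336 / 5394
Q_lat = 102.03 kW

102.03


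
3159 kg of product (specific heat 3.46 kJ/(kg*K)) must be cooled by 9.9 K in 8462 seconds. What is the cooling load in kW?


Q = m * cp * dT / t
Q = 3159 * 3.46 * 9.9 / 8462
Q = 12.788 kW

12.788


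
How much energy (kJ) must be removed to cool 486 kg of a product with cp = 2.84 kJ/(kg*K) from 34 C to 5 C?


dT = 34 - (5) = 29 K
Q = m * cp * dT = 486 * 2.84 * 29
Q = 40027 kJ

40027


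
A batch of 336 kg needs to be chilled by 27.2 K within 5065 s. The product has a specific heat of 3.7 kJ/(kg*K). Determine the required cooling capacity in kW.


Q = m * cp * dT / t
Q = 336 * 3.7 * 27.2 / 5065
Q = 6.676 kW

6.676


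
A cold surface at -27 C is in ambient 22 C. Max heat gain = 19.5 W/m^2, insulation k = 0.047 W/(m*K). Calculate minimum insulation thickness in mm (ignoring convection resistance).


dT = 22 - (-27) = 49 K
thickness = k * dT / q_max * 1000
thickness = 0.047 * 49 / 19.5 * 1000
thickness = 118.1 mm

118.1


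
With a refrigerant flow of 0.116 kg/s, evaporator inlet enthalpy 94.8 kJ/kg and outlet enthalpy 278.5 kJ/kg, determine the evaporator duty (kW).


dh = 278.5 - 94.8 = 183.7 kJ/kg
Q_evap = m_dot * dh = 0.116 * 183.7
Q_evap = 21.31 kW

21.31


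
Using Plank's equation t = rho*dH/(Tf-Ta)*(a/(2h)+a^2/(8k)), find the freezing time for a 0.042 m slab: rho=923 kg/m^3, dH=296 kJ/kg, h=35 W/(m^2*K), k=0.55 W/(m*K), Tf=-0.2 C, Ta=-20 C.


dT = -0.2 - (-20) = 19.8 K
term1 = a/(2h) = 0.042/(2*35) = 0.0006
term2 = a^2/(8k) = 0.042^2/(8*0.55) = 0.0004009090909
t = rho*dH*1000/dT * (term1 + term2)
t = 923*296*1000/19.8 * (0.0006 + 0.0004009090909)
t = 13811 s

13811


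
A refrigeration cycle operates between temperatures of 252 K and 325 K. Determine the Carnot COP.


dT = 325 - 252 = 73 K
COP_carnot = T_cold / dT = 252 / 73
COP_carnot = 3.452

3.452


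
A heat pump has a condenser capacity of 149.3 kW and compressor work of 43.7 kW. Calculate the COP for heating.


COP_hp = Q_cond / W
COP_hp = 149.3 / 43.7
COP_hp = 3.416

3.416


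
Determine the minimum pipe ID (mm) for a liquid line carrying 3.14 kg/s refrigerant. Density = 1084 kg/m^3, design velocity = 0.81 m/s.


A = m_dot / (rho * v) = 3.14 / (1084 * 0.81) = 0.003576146873 m^2
d = sqrt(4*A/pi) * 1000
d = 67.5 mm

67.5


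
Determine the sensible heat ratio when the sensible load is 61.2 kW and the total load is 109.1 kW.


SHR = Q_sensible / Q_total
SHR = 61.2 / 109.1
SHR = 0.561

0.561


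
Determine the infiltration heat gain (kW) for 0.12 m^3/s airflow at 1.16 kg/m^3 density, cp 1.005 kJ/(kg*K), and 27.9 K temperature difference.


Q = V_dot * rho * cp * dT
Q = 0.12 * 1.16 * 1.005 * 27.9
Q = 3.903 kW

3.903


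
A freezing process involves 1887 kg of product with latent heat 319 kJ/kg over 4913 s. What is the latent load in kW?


Q_lat = m * h_fg / t
Q_lat = 1887 * 319 / 4913
Q_lat = 122.52 kW

122.52


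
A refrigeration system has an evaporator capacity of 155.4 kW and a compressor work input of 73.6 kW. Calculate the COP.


COP = Q_evap / W
COP = 155.4 / 73.6
COP = 2.111

2.111


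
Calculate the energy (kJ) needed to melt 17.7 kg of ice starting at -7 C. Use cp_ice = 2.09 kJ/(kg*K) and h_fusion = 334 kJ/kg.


Sensible heat = cp * dT = 2.09 * 7 = 14.63 kJ/kg
Total per kg = 14.63 + 334 = 348.63 kJ/kg
Q = m * total = 17.7 * 348.63
Q = 6170.8 kJ

6170.8


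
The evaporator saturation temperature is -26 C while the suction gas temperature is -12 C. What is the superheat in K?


Superheat = T_suction - T_evap
Superheat = -12 - (-26)
Superheat = 14 K

14


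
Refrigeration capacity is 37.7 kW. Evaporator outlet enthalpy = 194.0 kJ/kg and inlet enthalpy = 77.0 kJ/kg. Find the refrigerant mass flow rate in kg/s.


dh = 194.0 - 77.0 = 117.0 kJ/kg
m_dot = Q / dh = 37.7 / 117.0 = 0.3222 kg/s

0.3222


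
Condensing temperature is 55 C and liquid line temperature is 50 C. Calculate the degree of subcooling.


Subcooling = T_cond - T_liquid
Subcooling = 55 - 50
Subcooling = 5 K

5


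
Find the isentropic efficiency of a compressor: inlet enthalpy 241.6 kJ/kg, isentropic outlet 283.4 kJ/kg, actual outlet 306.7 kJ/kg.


dh_ideal = 283.4 - 241.6 = 41.8 kJ/kg
dh_actual = 306.7 - 241.6 = 65.1 kJ/kg
eta_s = dh_ideal / dh_actual = 41.8 / 65.1
eta_s = 0.6421

0.6421


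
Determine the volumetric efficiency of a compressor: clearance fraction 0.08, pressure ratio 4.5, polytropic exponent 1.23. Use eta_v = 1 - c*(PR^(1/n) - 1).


PR^(1/n) = 4.5^(1/1.23) = 3.39677738
eta_v = 1 - 0.08 * (3.39677738 - 1)
eta_v = 0.8083

0.8083


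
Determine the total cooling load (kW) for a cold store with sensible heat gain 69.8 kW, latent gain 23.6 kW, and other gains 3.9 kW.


Q_total = Q_s + Q_l + Q_misc
Q_total = 69.8 + 23.6 + 3.9
Q_total = 97.3 kW

97.3


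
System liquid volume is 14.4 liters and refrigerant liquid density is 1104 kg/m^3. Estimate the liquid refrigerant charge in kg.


Charge = V * rho / 1000
Charge = 14.4 * 1104 / 1000
Charge = 15.9 kg

15.9


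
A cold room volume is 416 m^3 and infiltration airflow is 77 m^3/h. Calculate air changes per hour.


ACH = flow / volume
ACH = 77 / 416
ACH = 0.185

0.185


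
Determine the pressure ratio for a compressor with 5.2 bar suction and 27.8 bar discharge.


PR = P_high / P_low
PR = 27.8 / 5.2
PR = 5.346

5.346


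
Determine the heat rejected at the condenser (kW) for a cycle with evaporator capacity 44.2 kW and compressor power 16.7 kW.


Q_cond = Q_evap + W
Q_cond = 44.2 + 16.7
Q_cond = 60.9 kW

60.9


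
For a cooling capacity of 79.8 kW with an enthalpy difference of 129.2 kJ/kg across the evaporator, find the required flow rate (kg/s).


m_dot = Q / dh
m_dot = 79.8 / 129.2
m_dot = 0.6176 kg/s

0.6176


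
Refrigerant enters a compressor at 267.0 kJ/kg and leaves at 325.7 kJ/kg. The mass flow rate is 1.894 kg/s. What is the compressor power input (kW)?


dh = 325.7 - 267.0 = 58.7 kJ/kg
W = m_dot * dh = 1.894 * 58.7 = 111.18 kW

111.18


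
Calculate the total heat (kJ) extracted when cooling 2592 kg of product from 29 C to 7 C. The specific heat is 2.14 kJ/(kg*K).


dT = 29 - (7) = 22 K
Q = m * cp * dT = 2592 * 2.14 * 22
Q = 122031 kJ

122031


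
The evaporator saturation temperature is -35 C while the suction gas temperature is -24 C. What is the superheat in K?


Superheat = T_suction - T_evap
Superheat = -24 - (-35)
Superheat = 11 K

11


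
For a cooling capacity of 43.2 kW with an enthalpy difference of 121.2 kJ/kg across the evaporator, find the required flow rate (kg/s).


m_dot = Q / dh
m_dot = 43.2 / 121.2
m_dot = 0.3564 kg/s

0.3564


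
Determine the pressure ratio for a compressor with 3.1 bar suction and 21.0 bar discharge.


PR = P_high / P_low
PR = 21.0 / 3.1
PR = 6.774

6.774


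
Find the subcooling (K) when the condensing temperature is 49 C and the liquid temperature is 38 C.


Subcooling = T_cond - T_liquid
Subcooling = 49 - 38
Subcooling = 11 K

11


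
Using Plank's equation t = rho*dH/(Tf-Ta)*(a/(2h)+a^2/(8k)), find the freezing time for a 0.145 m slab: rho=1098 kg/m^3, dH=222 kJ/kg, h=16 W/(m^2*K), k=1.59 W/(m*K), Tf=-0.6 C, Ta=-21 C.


dT = -0.6 - (-21) = 20.4 K
term1 = a/(2h) = 0.145/(2*16) = 0.00453125
term2 = a^2/(8k) = 0.145^2/(8*1.59) = 0.001652908805
t = rho*dH*1000/dT * (term1 + term2)
t = 1098*222*1000/20.4 * (0.00453125 + 0.001652908805)
t = 73893 s

73893


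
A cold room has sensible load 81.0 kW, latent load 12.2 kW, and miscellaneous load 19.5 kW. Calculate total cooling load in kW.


Q_total = Q_s + Q_l + Q_misc
Q_total = 81.0 + 12.2 + 19.5
Q_total = 112.7 kW

112.7


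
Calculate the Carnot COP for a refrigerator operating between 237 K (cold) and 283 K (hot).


dT = 283 - 237 = 46 K
COP_carnot = T_cold / dT = 237 / 46
COP_carnot = 5.152

5.152


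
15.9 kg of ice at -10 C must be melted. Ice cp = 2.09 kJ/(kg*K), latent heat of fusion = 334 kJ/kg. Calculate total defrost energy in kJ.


Sensible heat = cp * dT = 2.09 * 10 = 20.9 kJ/kg
Total per kg = 20.9 + 334 = 354.9 kJ/kg
Q = m * total = 15.9 * 354.9
Q = 5642.9 kJ

5642.9


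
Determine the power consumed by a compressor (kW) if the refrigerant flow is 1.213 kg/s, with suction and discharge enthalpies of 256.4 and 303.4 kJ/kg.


dh = 303.4 - 256.4 = 47.0 kJ/kg
W = m_dot * dh = 1.213 * 47.0 = 57.01 kW

57.01


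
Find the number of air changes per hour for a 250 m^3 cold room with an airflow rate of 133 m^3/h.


ACH = flow / volume
ACH = 133 / 250
ACH = 0.532

0.532


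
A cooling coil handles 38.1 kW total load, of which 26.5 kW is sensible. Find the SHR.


SHR = Q_sensible / Q_total
SHR = 26.5 / 38.1
SHR = 0.696

0.696


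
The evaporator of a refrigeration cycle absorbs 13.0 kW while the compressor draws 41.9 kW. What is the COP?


COP = Q_evap / W
COP = 13.0 / 41.9
COP = 0.31

0.31


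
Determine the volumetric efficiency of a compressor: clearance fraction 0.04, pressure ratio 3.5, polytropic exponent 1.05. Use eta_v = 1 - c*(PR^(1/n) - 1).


PR^(1/n) = 3.5^(1/1.05) = 3.29731199
eta_v = 1 - 0.04 * (3.29731199 - 1)
eta_v = 0.9081

0.9081


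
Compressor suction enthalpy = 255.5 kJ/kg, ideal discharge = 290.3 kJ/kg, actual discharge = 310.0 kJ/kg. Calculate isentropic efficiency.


dh_ideal = 290.3 - 255.5 = 34.8 kJ/kg
dh_actual = 310.0 - 255.5 = 54.5 kJ/kg
eta_s = dh_ideal / dh_actual = 34.8 / 54.5
eta_s = 0.6385

0.6385


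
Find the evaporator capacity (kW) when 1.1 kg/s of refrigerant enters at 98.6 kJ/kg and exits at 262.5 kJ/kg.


dh = 262.5 - 98.6 = 163.9 kJ/kg
Q_evap = m_dot * dh = 1.1 * 163.9
Q_evap = 180.29 kW

180.29


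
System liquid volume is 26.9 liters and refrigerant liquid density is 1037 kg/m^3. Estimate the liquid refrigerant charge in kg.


Charge = V * rho / 1000
Charge = 26.9 * 1037 / 1000
Charge = 27.9 kg

27.9


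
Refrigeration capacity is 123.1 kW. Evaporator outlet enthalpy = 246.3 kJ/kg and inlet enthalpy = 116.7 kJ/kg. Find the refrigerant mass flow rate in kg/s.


dh = 246.3 - 116.7 = 129.6 kJ/kg
m_dot = Q / dh = 123.1 / 129.6 = 0.9498 kg/s

0.9498


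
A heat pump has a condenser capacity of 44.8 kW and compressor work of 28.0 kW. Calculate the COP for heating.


COP_hp = Q_cond / W
COP_hp = 44.8 / 28.0
COP_hp = 1.6

1.6


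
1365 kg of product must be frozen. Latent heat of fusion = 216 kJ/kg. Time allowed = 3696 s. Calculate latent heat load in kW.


Q_lat = m * h_fg / t
Q_lat = 1365 * 216 / 3696
Q_lat = 79.77 kW

79.77


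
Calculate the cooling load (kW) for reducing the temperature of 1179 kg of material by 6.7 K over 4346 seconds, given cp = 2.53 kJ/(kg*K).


Q = m * cp * dT / t
Q = 1179 * 2.53 * 6.7 / 4346
Q = 4.599 kW

4.599


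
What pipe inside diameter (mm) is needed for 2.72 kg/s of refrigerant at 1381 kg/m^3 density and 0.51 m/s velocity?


A = m_dot / (rho * v) = 2.72 / (1381 * 0.51) = 0.003861935795 m^2
d = sqrt(4*A/pi) * 1000
d = 70.1 mm

70.1


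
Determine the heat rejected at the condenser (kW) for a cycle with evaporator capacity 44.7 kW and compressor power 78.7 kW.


Q_cond = Q_evap + W
Q_cond = 44.7 + 78.7
Q_cond = 123.4 kW

123.4


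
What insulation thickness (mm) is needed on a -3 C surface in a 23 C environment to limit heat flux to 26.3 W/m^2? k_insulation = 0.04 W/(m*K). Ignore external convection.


dT = 23 - (-3) = 26 K
thickness = k * dT / q_max * 1000
thickness = 0.04 * 26 / 26.3 * 1000
thickness = 39.5 mm

39.5


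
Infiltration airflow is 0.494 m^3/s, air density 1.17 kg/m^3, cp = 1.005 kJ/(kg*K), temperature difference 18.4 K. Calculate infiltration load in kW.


Q = V_dot * rho * cp * dT
Q = 0.494 * 1.17 * 1.005 * 18.4
Q = 10.688 kW

10.688


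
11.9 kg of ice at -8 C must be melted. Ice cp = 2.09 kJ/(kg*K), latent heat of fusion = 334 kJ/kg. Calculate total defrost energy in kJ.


Sensible heat = cp * dT = 2.09 * 8 = 16.72 kJ/kg
Total per kg = 16.72 + 334 = 350.72 kJ/kg
Q = m * total = 11.9 * 350.72
Q = 4173.6 kJ

4173.6


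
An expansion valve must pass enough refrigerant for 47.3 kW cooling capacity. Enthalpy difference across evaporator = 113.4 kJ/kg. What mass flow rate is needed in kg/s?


m_dot = Q / dh
m_dot = 47.3 / 113.4
m_dot = 0.4171 kg/s

0.4171


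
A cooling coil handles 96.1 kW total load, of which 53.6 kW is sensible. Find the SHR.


SHR = Q_sensible / Q_total
SHR = 53.6 / 96.1
SHR = 0.558

0.558


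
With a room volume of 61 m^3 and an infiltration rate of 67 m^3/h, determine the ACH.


ACH = flow / volume
ACH = 67 / 61
ACH = 1.098

1.098


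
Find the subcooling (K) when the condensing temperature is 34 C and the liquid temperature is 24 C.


Subcooling = T_cond - T_liquid
Subcooling = 34 - 24
Subcooling = 10 K

10


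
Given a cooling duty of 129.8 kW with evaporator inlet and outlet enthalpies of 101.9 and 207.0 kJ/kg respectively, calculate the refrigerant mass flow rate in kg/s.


dh = 207.0 - 101.9 = 105.1 kJ/kg
m_dot = Q / dh = 129.8 / 105.1 = 1.235 kg/s

1.235


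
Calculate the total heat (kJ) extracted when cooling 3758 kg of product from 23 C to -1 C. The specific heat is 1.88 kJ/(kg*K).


dT = 23 - (-1) = 24 K
Q = m * cp * dT = 3758 * 1.88 * 24
Q = 169561 kJ

169561


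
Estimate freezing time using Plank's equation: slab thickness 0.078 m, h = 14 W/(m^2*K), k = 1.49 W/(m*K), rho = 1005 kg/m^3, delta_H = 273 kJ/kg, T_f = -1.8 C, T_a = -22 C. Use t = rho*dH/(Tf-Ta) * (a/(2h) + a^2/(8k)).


dT = -1.8 - (-22) = 20.2 K
term1 = a/(2h) = 0.078/(2*14) = 0.002785714286
term2 = a^2/(8k) = 0.078^2/(8*1.49) = 0.0005104026846
t = rho*dH*1000/dT * (term1 + term2)
t = 1005*273*1000/20.2 * (0.002785714286 + 0.0005104026846)
t = 44769 s

44769


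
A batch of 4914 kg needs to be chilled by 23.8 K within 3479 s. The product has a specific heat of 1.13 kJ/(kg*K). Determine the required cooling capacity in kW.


Q = m * cp * dT / t
Q = 4914 * 1.13 * 23.8 / 3479
Q = 37.987 kW

37.987


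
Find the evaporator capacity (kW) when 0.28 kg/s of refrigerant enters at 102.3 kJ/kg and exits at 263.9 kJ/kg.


dh = 263.9 - 102.3 = 161.6 kJ/kg
Q_evap = m_dot * dh = 0.28 * 161.6
Q_evap = 45.25 kW

45.25


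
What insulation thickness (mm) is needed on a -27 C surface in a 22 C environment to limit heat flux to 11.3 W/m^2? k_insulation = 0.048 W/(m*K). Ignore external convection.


dT = 22 - (-27) = 49 K
thickness = k * dT / q_max * 1000
thickness = 0.048 * 49 / 11.3 * 1000
thickness = 208.1 mm

208.1


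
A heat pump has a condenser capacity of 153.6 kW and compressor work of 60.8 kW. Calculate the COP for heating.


COP_hp = Q_cond / W
COP_hp = 153.6 / 60.8
COP_hp = 2.526

2.526


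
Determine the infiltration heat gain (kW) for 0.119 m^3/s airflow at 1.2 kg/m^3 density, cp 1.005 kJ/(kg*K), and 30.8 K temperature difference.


Q = V_dot * rho * cp * dT
Q = 0.119 * 1.2 * 1.005 * 30.8
Q = 4.42 kW

4.42


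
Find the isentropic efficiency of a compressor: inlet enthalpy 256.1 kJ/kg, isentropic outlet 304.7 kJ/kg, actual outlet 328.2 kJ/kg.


dh_ideal = 304.7 - 256.1 = 48.6 kJ/kg
dh_actual = 328.2 - 256.1 = 72.1 kJ/kg
eta_s = dh_ideal / dh_actual = 48.6 / 72.1
eta_s = 0.6741

0.6741


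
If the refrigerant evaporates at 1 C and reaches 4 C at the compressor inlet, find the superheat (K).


Superheat = T_suction - T_evap
Superheat = 4 - (1)
Superheat = 3 K

3


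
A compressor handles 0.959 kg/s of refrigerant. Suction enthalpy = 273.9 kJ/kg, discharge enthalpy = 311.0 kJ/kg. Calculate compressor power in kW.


dh = 311.0 - 273.9 = 37.1 kJ/kg
W = m_dot * dh = 0.959 * 37.1 = 35.58 kW

35.58


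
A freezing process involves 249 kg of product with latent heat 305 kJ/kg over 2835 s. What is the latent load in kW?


Q_lat = m * h_fg / t
Q_lat = 249 * 305 / 2835
Q_lat = 26.79 kW

26.79


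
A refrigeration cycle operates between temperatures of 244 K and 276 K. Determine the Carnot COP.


dT = 276 - 244 = 32 K
COP_carnot = T_cold / dT = 244 / 32
COP_carnot = 7.625

7.625


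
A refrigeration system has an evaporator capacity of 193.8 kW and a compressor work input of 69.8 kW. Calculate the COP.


COP = Q_evap / W
COP = 193.8 / 69.8
COP = 2.777

2.777


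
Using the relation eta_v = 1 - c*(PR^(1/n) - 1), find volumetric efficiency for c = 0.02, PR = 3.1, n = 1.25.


PR^(1/n) = 3.1^(1/1.25) = 2.47223275
eta_v = 1 - 0.02 * (2.47223275 - 1)
eta_v = 0.9706

0.9706


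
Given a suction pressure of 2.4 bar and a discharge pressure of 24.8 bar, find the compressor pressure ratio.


PR = P_high / P_low
PR = 24.8 / 2.4
PR = 10.333

10.333


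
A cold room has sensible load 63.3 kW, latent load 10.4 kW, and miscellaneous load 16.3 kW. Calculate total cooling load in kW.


Q_total = Q_s + Q_l + Q_misc
Q_total = 63.3 + 10.4 + 16.3
Q_total = 90.0 kW

90.0


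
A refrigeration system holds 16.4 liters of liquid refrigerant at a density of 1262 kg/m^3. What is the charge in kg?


Charge = V * rho / 1000
Charge = 16.4 * 1262 / 1000
Charge = 20.7 kg

20.7
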